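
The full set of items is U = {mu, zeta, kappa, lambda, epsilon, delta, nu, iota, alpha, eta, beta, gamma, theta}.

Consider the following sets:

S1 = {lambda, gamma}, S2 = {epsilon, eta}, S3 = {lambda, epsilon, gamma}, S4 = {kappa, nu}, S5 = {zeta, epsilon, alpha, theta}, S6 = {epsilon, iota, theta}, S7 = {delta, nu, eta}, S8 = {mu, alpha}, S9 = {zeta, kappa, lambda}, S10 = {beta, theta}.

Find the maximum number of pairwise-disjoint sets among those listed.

5

S1, S2, S4, S8, S10 are pairwise disjoint (S1={lambda,gamma}; S2={epsilon,eta}; S4={kappa,nu}; S8={mu,alpha}; S10={beta,theta}).
Every remaining set overlaps one of these, and no 6 of the listed sets are pairwise disjoint, so 5 is the maximum.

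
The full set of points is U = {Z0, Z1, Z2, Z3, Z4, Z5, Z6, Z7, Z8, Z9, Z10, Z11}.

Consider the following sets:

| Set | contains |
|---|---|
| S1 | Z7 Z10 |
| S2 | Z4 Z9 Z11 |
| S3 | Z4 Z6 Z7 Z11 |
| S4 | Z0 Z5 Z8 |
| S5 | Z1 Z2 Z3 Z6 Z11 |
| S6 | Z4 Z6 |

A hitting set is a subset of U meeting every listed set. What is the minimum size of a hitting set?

Take H = {Z4, Z7, Z8, Z11}. Each listed set contains at least one of these, so H is a hitting set of size 4.
No choice of 3 points meets every set, so 4 is the minimum.

4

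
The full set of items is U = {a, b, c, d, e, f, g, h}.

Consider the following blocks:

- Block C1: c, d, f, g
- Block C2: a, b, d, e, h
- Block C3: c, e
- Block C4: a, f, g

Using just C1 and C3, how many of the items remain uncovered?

3

Union of C1, C3 = {c, d, e, f, g}.
Not covered: a, b, h — 3 items.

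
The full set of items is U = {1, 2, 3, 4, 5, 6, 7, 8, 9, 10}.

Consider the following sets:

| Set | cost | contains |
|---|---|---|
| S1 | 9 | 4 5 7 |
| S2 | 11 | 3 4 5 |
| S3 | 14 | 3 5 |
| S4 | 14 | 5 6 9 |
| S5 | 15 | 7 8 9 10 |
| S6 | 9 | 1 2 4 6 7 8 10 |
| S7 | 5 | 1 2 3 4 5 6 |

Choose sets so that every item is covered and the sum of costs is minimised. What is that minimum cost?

20

S5, S7 together cover every item (S5 ∪ S7 = {1, 2, 3, 4, 5, 6, 7, 8, 9, 10}); total cost 15 + 5 = 20.
The greedy pick S7, S6, S4 costs 28; no covering selection beats 20.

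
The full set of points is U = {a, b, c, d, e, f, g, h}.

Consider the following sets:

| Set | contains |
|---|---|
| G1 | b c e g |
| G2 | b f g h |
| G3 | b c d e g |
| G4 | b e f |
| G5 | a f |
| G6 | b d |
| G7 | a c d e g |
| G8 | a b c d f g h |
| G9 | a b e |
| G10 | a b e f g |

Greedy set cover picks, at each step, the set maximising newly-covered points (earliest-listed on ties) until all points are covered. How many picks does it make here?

Greedy: pick G8 (covers 7 new) → pick G1 (covers 1 new). Total picks: 2.

2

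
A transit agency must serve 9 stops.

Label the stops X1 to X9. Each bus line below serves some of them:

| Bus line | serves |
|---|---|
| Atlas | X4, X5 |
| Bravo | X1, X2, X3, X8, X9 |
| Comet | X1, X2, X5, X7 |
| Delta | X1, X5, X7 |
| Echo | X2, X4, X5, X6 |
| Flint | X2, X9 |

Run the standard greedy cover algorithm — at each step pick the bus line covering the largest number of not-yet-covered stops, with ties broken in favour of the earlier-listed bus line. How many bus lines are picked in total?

Greedy: pick Bravo (covers 5 new) → pick Echo (covers 3 new) → pick Comet (covers 1 new). Total picks: 3.

3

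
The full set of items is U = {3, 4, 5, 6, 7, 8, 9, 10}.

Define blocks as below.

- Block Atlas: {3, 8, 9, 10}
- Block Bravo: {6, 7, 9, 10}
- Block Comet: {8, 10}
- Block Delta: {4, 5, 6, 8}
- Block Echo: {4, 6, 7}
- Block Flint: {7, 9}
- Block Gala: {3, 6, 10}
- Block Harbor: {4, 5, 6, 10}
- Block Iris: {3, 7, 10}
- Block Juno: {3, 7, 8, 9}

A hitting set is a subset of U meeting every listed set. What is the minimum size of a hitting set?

H = {6, 9, 10} meets every block (each contains at least one member of H), and |H| = 3.
No choice of 2 items meets every block, so 3 is the minimum.

3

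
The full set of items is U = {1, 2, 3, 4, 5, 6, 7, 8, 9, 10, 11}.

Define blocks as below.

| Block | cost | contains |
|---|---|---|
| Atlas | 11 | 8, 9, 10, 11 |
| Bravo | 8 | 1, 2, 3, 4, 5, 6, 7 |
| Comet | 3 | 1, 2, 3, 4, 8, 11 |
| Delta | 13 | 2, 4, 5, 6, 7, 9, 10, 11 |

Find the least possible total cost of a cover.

Comet, Delta together cover every item (Comet ∪ Delta = {1, 2, 3, 4, 5, 6, 7, 8, 9, 10, 11}); total cost 3 + 13 = 16.
No covering selection has total cost below 16.

16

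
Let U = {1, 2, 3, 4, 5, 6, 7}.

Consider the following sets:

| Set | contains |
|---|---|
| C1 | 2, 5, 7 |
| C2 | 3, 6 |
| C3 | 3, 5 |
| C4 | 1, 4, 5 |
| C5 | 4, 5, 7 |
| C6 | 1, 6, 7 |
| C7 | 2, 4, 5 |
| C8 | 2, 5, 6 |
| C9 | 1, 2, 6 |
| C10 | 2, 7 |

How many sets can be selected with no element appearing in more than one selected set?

3

C2, C4, C10 are pairwise disjoint (C2={3,6}; C4={1,4,5}; C10={2,7}).
Every remaining set overlaps one of these, and no 4 of the listed sets are pairwise disjoint, so 3 is the maximum.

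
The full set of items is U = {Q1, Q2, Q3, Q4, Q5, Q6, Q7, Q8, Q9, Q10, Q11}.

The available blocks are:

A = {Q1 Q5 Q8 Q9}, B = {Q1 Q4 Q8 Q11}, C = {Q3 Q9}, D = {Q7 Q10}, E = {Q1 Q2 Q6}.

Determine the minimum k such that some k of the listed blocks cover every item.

Take {A, B, C, D, E}. Their union is {Q1, Q2, Q3, Q4, Q5, Q6, Q7, Q8, Q9, Q10, Q11}, which is all 11 items.
Only B contains Q4, so B is forced; the remaining 7 items need at least 4 more blocks (each remaining block adds at most 2) — so at least 5 blocks are needed, and 5 is optimal.

5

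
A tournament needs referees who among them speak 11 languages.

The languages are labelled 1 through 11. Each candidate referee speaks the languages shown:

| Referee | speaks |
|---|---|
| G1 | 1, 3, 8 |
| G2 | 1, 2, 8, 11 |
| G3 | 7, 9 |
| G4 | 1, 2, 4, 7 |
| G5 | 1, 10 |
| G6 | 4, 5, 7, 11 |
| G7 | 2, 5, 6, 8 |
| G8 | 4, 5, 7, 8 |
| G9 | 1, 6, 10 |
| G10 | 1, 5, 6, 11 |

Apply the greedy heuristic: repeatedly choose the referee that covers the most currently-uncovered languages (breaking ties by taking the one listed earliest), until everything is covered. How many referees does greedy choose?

5

Greedy: pick G2 (covers 4 new) → pick G6 (covers 3 new) → pick G9 (covers 2 new) → pick G1 (covers 1 new) → pick G3 (covers 1 new). Total picks: 5.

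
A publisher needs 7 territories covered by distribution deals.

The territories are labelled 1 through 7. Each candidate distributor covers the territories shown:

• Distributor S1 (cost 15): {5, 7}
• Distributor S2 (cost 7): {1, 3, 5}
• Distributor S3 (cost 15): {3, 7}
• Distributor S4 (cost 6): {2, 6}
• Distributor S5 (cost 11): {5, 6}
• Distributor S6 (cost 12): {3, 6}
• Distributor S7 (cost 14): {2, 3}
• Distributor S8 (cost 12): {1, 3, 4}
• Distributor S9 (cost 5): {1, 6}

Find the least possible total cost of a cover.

S1, S4, S8 together cover every territory (S1 ∪ S4 ∪ S8 = {1, 2, 3, 4, 5, 6, 7}); total cost 15 + 6 + 12 = 33.
The greedy pick S2, S4, S8, S1 costs 40; no covering selection beats 33.

33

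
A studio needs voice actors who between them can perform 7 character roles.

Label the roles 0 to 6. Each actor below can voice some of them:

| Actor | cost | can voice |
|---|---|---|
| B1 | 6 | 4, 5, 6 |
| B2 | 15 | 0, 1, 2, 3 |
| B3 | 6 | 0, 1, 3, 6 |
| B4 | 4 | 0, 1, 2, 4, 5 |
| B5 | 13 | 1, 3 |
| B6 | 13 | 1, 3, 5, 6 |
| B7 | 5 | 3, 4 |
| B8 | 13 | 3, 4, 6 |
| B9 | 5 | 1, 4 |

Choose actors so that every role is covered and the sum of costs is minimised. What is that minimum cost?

B3, B4 together cover every role (B3 ∪ B4 = {0, 1, 2, 3, 4, 5, 6}); total cost 6 + 4 = 10.
No covering selection has total cost below 10.

10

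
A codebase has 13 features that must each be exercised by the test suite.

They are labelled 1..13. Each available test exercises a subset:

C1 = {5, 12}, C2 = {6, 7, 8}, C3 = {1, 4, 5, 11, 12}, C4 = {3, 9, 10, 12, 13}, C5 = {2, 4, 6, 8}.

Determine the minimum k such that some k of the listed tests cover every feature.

4

C2 and C3 and C4 and C5 together: C2 ∪ C3 ∪ C4 ∪ C5 = {1, 2, 3, 4, 5, 6, 7, 8, 9, 10, 11, 12, 13} — every feature is covered.
No 3 of the 5 tests cover everything (all 10 combinations miss at least one feature), so 4 is optimal.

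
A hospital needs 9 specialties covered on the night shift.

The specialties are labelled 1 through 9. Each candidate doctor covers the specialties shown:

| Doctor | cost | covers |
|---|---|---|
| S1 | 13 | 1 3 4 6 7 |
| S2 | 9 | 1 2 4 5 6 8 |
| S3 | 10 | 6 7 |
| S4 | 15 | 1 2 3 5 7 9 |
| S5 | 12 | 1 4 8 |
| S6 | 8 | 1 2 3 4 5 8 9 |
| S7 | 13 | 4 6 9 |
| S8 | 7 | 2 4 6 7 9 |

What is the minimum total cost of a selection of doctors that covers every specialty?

15

S6, S8 together cover every specialty (S6 ∪ S8 = {1, 2, 3, 4, 5, 6, 7, 8, 9}); total cost 8 + 7 = 15.
No covering selection has total cost below 15.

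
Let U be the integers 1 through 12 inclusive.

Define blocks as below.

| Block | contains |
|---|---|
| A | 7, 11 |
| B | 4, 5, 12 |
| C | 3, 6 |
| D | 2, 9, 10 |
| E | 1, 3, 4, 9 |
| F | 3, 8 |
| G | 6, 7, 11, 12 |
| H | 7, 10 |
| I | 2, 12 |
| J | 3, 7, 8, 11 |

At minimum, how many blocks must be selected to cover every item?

5

B and C and D and E and J together: B ∪ C ∪ D ∪ E ∪ J = {1, 2, 3, 4, 5, 6, 7, 8, 9, 10, 11, 12} — every item is covered.
No 4 of the 10 blocks cover everything (all 210 combinations miss at least one item), so 5 is optimal.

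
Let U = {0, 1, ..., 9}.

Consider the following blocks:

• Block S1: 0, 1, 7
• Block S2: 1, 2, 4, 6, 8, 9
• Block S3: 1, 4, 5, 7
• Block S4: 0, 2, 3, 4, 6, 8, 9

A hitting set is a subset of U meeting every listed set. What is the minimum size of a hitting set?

Take H = {1, 4}. Each listed block contains at least one of these, so H is a hitting set of size 2.
No single point lies in every block, so at least 2 are needed and 2 is optimal.

2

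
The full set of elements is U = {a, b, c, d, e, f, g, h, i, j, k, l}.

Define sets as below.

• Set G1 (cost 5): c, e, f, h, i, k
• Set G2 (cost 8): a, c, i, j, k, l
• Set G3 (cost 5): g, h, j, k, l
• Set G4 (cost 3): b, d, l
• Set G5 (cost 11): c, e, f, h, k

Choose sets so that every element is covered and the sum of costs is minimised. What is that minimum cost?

G1, G2, G3, G4 together cover every element (G1 ∪ G2 ∪ G3 ∪ G4 = {a, b, c, d, e, f, g, h, i, j, k, l}); total cost 5 + 8 + 5 + 3 = 21.
No covering selection has total cost below 21.

21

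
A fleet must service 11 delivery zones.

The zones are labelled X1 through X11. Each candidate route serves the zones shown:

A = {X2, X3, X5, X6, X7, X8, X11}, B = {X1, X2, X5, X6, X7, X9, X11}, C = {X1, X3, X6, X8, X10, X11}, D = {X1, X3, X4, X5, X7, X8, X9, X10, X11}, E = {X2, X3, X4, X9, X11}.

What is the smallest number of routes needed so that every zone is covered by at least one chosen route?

Take {A, D}. Their union is {X1, X2, X3, X4, X5, X6, X7, X8, X9, X10, X11}, which is all 11 zones.
No single route has all 11 zones (the largest, D, has 9), so 2 is optimal.

2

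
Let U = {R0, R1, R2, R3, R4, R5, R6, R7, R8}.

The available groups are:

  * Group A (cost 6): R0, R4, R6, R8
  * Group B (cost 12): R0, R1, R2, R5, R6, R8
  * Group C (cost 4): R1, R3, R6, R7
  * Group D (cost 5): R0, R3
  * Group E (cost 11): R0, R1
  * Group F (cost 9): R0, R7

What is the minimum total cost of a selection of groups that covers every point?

22

A, B, C together cover every point (A ∪ B ∪ C = {R0, R1, R2, R3, R4, R5, R6, R7, R8}); total cost 6 + 12 + 4 = 22.
No covering selection has total cost below 22.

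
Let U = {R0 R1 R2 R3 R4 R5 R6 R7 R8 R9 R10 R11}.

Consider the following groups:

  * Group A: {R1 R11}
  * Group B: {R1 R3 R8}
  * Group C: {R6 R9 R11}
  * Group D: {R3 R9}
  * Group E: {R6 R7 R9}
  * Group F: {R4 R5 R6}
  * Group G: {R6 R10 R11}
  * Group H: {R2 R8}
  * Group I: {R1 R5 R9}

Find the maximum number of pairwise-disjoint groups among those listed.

4

A, D, F, H are pairwise disjoint (A={R1,R11}; D={R3,R9}; F={R4,R5,R6}; H={R2,R8}).
Every remaining group overlaps one of these, and no 5 of the listed groups are pairwise disjoint, so 4 is the maximum.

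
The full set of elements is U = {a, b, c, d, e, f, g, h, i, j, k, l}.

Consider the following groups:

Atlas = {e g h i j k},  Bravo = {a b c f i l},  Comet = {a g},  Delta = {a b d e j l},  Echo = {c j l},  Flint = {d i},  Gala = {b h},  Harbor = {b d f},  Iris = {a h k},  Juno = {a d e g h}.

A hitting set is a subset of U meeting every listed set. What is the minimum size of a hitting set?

The 4 elements {a, d, h, l} hit every group.
The groups Comet, Echo, Flint, Gala are pairwise disjoint, so any hitting set needs a separate element for each — at least 4. Hence 4 is optimal.

4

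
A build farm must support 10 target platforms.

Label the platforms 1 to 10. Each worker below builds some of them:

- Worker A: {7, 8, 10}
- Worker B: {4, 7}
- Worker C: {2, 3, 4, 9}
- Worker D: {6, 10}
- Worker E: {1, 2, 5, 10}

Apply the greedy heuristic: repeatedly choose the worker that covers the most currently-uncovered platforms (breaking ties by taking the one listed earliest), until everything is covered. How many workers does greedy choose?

Greedy: pick C (covers 4 new) → pick A (covers 3 new) → pick E (covers 2 new) → pick D (covers 1 new). Total picks: 4.

4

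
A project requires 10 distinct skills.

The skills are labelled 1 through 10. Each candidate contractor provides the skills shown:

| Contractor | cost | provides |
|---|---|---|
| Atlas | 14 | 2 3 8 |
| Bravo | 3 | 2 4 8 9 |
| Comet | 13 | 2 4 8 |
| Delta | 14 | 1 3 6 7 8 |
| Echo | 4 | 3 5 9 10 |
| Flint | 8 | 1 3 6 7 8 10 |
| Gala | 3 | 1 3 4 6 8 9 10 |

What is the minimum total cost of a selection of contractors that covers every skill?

Bravo, Echo, Flint together cover every skill (Bravo ∪ Echo ∪ Flint = {1, 2, 3, 4, 5, 6, 7, 8, 9, 10}); total cost 3 + 4 + 8 = 15.
The greedy pick Gala, Bravo, Echo, Flint costs 18; no covering selection beats 15.

15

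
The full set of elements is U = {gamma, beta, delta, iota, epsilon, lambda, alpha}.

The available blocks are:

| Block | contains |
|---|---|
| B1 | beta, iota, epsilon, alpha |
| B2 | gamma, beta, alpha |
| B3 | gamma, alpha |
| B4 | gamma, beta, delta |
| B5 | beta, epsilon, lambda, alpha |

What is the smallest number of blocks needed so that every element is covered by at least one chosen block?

B1 and B4 and B5 together: B1 ∪ B4 ∪ B5 = {gamma, beta, delta, iota, epsilon, lambda, alpha} — every element is covered.
Only B4 contains delta, so B4 is forced; the remaining 4 elements need at least 2 more blocks (each remaining block adds at most 3) — so at least 3 blocks are needed, and 3 is optimal.

3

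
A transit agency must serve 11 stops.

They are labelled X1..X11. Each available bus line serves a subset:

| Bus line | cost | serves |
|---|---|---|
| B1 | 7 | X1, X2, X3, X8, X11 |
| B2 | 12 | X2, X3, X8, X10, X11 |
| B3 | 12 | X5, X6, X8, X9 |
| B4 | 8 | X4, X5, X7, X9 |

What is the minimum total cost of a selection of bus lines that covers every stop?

B1, B2, B3, B4 together cover every stop (B1 ∪ B2 ∪ B3 ∪ B4 = {X1, X2, X3, X4, X5, X6, X7, X8, X9, X10, X11}); total cost 7 + 12 + 12 + 8 = 39.
No covering selection has total cost below 39.

39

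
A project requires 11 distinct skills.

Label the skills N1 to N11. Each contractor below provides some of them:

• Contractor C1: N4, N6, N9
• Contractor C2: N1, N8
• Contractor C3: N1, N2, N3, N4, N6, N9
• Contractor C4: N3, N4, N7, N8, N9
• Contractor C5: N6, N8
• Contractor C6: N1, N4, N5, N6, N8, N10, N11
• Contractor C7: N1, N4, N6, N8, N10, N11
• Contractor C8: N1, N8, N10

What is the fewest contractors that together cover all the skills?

C3 and C4 and C6 together: C3 ∪ C4 ∪ C6 = {N1, N2, N3, N4, N5, N6, N7, N8, N9, N10, N11} — every skill is covered.
Only C3 contains N2, so C3 is forced; the remaining 5 skills need at least 2 more contractors (each remaining contractor adds at most 4) — so at least 3 contractors are needed, and 3 is optimal.

3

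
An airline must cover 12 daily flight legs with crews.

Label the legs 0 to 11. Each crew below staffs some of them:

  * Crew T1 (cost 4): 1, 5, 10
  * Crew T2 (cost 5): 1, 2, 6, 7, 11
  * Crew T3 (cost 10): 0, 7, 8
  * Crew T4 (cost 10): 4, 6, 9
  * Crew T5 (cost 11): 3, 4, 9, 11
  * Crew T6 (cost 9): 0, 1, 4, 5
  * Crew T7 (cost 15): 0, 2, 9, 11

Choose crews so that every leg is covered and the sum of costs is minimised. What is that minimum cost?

T1, T2, T3, T5 together cover every leg (T1 ∪ T2 ∪ T3 ∪ T5 = {0, 1, 2, 3, 4, 5, 6, 7, 8, 9, 10, 11}); total cost 4 + 5 + 10 + 11 = 30.
No covering selection has total cost below 30.

30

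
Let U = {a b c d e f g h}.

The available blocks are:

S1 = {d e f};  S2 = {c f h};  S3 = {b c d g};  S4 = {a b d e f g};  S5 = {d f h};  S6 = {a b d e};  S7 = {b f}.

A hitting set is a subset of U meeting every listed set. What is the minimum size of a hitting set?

2

Take T = {d, f}. Each listed block contains at least one of these, so T is a hitting set of size 2.
The blocks S2, S6 are pairwise disjoint, so any hitting set needs a separate point for each — at least 2. Hence 2 is optimal.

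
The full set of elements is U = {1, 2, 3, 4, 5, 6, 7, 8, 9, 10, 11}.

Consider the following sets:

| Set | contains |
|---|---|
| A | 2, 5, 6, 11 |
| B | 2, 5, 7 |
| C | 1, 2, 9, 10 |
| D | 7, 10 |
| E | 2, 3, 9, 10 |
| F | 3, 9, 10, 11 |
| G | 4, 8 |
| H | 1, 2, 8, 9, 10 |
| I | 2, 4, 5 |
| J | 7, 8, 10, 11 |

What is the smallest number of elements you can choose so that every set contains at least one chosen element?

3

The 3 elements {2, 8, 10} hit every set.
The sets A, D, G are pairwise disjoint, so any hitting set needs a separate element for each — at least 3. Hence 3 is optimal.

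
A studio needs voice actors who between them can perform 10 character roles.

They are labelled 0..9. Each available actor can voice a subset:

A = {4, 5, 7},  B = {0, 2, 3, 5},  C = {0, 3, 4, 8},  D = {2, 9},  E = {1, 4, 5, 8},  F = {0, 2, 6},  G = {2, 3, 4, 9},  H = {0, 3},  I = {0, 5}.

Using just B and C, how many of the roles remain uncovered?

Union of B, C = {0, 2, 3, 4, 5, 8}.
Not covered: 1, 6, 7, 9 — 4 roles.

4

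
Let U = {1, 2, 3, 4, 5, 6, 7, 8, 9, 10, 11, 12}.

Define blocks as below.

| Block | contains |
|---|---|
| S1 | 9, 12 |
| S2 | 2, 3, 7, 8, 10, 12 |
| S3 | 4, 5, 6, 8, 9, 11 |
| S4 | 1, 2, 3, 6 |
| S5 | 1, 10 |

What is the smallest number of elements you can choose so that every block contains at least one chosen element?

Take H = {6, 9, 10}. Each listed block contains at least one of these, so H is a hitting set of size 3.
No choice of 2 elements meets every block, so 3 is the minimum.

3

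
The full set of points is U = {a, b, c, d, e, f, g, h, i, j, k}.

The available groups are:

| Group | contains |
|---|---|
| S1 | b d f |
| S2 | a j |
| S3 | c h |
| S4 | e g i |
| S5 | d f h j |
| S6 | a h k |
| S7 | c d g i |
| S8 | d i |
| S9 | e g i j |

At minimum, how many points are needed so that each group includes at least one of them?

Take T = {a, c, d, i}. Each listed group contains at least one of these, so T is a hitting set of size 4.
The groups S1, S2, S3, S4 are pairwise disjoint, so any hitting set needs a separate point for each — at least 4. Hence 4 is optimal.

4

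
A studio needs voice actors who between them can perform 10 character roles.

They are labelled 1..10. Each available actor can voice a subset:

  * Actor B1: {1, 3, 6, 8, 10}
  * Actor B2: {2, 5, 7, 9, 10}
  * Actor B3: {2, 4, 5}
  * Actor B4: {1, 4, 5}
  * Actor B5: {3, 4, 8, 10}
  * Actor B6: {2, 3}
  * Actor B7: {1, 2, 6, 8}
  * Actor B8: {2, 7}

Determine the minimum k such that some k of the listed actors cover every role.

3

Take {B2, B5, B7}. Their union is {1, 2, 3, 4, 5, 6, 7, 8, 9, 10}, which is all 10 roles.
Only B2 contains 9, so B2 is forced; the remaining 5 roles need at least 2 more actors (each remaining actor adds at most 4) — so at least 3 actors are needed, and 3 is optimal.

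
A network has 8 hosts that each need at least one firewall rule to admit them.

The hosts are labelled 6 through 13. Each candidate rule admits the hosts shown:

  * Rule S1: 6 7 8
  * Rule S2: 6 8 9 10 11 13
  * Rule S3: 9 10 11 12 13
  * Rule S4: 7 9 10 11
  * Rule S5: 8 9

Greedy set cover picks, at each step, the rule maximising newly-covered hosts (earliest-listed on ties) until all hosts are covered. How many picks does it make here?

3

Greedy: pick S2 (covers 6 new) → pick S1 (covers 1 new) → pick S3 (covers 1 new). Total picks: 3.
(The true minimum cover uses only 2 rules, so greedy is not optimal here.)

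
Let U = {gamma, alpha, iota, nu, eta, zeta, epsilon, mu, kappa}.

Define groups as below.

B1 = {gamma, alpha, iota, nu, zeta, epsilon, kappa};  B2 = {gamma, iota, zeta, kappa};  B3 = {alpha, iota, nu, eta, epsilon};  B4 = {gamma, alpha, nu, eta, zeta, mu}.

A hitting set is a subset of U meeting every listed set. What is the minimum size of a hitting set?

2

Take H = {nu, kappa}. Each listed group contains at least one of these, so H is a hitting set of size 2.
No single item lies in every group, so at least 2 are needed and 2 is optimal.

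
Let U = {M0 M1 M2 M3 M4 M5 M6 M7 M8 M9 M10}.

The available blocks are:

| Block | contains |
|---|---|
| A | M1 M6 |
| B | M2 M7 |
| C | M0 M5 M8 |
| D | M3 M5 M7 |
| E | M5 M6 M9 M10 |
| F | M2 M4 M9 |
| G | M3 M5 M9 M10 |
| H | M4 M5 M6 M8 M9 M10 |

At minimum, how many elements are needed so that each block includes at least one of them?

3

T = {M2, M5, M6} meets every block (each contains at least one member of T), and |T| = 3.
The blocks A, B, G are pairwise disjoint, so any hitting set needs a separate element for each — at least 3. Hence 3 is optimal.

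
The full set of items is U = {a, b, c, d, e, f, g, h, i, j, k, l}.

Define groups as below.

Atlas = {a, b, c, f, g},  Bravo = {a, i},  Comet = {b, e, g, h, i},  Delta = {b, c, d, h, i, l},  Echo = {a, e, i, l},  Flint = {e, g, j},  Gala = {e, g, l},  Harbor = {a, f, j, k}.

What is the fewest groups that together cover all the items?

Take {Delta, Gala, Harbor}. Their union is {a, b, c, d, e, f, g, h, i, j, k, l}, which is all 12 items.
Only Delta contains d, so Delta is forced; the remaining 6 items need at least 2 more groups (each remaining group adds at most 4) — so at least 3 groups are needed, and 3 is optimal.

3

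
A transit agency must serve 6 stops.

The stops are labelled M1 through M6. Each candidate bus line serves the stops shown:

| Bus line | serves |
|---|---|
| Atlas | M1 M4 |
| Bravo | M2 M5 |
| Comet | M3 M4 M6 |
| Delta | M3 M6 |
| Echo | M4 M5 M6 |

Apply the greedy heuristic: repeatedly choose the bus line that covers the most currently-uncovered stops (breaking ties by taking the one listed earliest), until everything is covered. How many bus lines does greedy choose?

Greedy: pick Comet (covers 3 new) → pick Bravo (covers 2 new) → pick Atlas (covers 1 new). Total picks: 3.

3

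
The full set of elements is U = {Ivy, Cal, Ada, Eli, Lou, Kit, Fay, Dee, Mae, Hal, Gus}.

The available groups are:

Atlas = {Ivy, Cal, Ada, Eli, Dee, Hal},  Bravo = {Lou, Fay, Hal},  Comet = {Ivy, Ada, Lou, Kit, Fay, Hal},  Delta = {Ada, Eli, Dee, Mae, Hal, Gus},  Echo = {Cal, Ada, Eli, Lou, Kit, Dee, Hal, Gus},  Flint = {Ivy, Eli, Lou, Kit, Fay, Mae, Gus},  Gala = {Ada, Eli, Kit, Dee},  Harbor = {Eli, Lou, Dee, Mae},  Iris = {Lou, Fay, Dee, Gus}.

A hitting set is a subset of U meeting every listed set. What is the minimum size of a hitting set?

2

The 2 elements {Eli, Lou} hit every group.
The groups Bravo, Gala are pairwise disjoint, so any hitting set needs a separate element for each — at least 2. Hence 2 is optimal.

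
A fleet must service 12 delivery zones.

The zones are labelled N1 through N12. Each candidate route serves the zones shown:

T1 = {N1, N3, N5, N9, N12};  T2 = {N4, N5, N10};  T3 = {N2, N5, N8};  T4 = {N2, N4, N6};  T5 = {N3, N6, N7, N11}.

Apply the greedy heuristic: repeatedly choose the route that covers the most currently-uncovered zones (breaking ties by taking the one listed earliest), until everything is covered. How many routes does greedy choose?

Greedy: pick T1 (covers 5 new) → pick T4 (covers 3 new) → pick T5 (covers 2 new) → pick T2 (covers 1 new) → pick T3 (covers 1 new). Total picks: 5.
(The true minimum cover uses only 4 routes, so greedy is not optimal here.)

5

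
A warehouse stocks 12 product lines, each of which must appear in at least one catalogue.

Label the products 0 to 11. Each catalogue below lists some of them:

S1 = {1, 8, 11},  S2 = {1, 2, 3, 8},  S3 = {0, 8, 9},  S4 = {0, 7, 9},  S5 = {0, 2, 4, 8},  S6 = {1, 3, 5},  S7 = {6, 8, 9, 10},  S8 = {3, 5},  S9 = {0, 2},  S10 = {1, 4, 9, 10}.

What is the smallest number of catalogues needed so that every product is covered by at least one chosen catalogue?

5

S1 and S4 and S5 and S7 and S8 together: S1 ∪ S4 ∪ S5 ∪ S7 ∪ S8 = {0, 1, 2, 3, 4, 5, 6, 7, 8, 9, 10, 11} — every product is covered.
No 4 of the 10 catalogues cover everything (all 210 combinations miss at least one product), so 5 is optimal.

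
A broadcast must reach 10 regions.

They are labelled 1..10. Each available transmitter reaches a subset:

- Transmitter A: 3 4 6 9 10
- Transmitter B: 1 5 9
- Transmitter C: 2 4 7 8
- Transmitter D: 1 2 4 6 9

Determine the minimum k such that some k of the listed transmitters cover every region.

Take {A, B, C}. Their union is {1, 2, 3, 4, 5, 6, 7, 8, 9, 10}, which is all 10 regions.
Only A contains 3, so A is forced; the remaining 5 regions need at least 2 more transmitters (each remaining transmitter adds at most 3) — so at least 3 transmitters are needed, and 3 is optimal.

3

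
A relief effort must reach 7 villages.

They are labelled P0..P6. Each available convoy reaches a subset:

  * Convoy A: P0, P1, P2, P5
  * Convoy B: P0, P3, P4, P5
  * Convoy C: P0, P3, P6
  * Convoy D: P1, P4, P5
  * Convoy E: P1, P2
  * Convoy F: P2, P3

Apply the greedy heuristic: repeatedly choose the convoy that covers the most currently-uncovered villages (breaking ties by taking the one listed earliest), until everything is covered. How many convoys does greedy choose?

Greedy: pick A (covers 4 new) → pick B (covers 2 new) → pick C (covers 1 new). Total picks: 3.

3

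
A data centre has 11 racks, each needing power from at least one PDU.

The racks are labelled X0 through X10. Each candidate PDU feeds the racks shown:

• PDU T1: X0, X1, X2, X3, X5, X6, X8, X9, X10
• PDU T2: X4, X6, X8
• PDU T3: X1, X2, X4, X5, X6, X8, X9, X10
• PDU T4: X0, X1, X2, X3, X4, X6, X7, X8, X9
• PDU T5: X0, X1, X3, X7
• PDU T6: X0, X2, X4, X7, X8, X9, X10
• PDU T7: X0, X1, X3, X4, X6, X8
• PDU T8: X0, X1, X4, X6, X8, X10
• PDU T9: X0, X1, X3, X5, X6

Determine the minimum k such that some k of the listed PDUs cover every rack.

2

Take {T3, T4}. Their union is {X0, X1, X2, X3, X4, X5, X6, X7, X8, X9, X10}, which is all 11 racks.
No single PDU has all 11 racks (the largest, T1, has 9), so 2 is optimal.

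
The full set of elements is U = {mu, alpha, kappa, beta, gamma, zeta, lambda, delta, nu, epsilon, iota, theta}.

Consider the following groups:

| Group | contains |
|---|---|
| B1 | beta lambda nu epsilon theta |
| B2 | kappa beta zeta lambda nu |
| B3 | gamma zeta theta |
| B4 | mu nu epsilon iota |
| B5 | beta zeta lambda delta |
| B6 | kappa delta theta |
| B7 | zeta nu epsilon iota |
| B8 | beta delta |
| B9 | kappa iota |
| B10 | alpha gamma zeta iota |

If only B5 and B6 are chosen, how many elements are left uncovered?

Union of B5, B6 = {kappa, beta, zeta, lambda, delta, theta}.
Not covered: mu, alpha, gamma, nu, epsilon, iota — 6 elements.

6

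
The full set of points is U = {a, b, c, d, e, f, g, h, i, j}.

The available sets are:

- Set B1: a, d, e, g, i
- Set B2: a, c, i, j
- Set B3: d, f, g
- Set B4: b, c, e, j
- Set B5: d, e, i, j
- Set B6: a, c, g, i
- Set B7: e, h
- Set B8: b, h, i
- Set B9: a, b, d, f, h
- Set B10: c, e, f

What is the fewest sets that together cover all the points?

Take {B1, B2, B9}. Their union is {a, b, c, d, e, f, g, h, i, j}, which is all 10 points.
No 2 of the 10 sets cover everything (all 45 combinations miss at least one point), so 3 is optimal.

3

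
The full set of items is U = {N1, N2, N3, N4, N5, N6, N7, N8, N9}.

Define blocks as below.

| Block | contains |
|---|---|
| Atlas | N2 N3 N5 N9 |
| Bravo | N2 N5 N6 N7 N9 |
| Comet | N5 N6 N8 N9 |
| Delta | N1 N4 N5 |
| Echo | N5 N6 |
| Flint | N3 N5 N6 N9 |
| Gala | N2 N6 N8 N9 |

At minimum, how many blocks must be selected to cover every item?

4

Take {Bravo, Comet, Delta, Flint}. Their union is {N1, N2, N3, N4, N5, N6, N7, N8, N9}, which is all 9 items.
No 3 of the 7 blocks cover everything (all 35 combinations miss at least one item), so 4 is optimal.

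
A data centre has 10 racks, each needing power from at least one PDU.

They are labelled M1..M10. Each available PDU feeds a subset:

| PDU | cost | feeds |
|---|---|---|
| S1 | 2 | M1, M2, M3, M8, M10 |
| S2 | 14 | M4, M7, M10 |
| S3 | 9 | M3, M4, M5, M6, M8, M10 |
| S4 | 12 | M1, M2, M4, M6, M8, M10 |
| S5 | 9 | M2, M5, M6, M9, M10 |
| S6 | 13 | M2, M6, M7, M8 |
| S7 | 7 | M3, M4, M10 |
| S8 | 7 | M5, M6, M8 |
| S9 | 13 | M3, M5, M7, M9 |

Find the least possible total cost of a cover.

24

S1, S3, S9 together cover every rack (S1 ∪ S3 ∪ S9 = {M1, M2, M3, M4, M5, M6, M7, M8, M9, M10}); total cost 2 + 9 + 13 = 24.
No covering selection has total cost below 24.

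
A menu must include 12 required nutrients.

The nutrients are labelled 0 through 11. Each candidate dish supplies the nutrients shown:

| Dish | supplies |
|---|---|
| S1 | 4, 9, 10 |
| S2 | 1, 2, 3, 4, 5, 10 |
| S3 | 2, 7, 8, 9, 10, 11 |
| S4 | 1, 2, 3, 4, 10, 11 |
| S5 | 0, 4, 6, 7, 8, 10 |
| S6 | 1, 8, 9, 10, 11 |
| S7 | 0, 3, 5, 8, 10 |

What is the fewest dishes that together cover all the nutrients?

3

S2 and S5 and S6 together: S2 ∪ S5 ∪ S6 = {0, 1, 2, 3, 4, 5, 6, 7, 8, 9, 10, 11} — every nutrient is covered.
Only S5 contains 6, so S5 is forced; the remaining 6 nutrients need at least 2 more dishes (each remaining dish adds at most 4) — so at least 3 dishes are needed, and 3 is optimal.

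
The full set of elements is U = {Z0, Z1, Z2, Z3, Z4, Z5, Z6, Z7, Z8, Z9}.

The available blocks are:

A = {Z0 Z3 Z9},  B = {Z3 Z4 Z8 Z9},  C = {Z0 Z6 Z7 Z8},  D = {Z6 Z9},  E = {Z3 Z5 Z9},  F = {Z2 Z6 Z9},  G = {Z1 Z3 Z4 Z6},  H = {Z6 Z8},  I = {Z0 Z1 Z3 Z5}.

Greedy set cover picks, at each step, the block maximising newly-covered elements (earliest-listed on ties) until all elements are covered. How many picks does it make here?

4

Greedy: pick B (covers 4 new) → pick C (covers 3 new) → pick I (covers 2 new) → pick F (covers 1 new). Total picks: 4.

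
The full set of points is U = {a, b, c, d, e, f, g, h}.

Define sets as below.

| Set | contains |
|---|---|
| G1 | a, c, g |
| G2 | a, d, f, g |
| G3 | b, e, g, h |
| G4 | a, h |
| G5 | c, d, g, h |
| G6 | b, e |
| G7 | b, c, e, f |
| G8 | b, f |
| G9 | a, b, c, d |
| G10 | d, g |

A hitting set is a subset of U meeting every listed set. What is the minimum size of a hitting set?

Take T = {a, b, d}. Each listed set contains at least one of these, so T is a hitting set of size 3.
The sets G4, G7, G10 are pairwise disjoint, so any hitting set needs a separate point for each — at least 3. Hence 3 is optimal.

3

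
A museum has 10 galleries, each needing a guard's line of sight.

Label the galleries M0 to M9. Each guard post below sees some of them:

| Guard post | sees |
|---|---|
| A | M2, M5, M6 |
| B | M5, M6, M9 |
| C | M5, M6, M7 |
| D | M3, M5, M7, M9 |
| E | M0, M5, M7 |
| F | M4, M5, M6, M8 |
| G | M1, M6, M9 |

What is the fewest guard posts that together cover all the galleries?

Take {A, D, E, F, G}. Their union is {M0, M1, M2, M3, M4, M5, M6, M7, M8, M9}, which is all 10 galleries.
No 4 of the 7 guard posts cover everything (all 35 combinations miss at least one gallery), so 5 is optimal.

5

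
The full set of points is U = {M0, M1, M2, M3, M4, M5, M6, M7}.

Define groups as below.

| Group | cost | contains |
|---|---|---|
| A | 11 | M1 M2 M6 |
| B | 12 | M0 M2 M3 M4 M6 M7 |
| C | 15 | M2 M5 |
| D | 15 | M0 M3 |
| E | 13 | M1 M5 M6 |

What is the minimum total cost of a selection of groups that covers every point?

B, E together cover every point (B ∪ E = {M0, M1, M2, M3, M4, M5, M6, M7}); total cost 12 + 13 = 25.
No covering selection has total cost below 25.

25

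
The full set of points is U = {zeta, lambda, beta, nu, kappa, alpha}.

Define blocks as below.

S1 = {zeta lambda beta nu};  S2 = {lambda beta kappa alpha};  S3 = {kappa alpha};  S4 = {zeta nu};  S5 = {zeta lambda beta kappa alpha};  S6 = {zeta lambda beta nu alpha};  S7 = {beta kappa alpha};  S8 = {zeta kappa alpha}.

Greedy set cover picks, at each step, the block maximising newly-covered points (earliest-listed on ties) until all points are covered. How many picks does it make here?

Greedy: pick S5 (covers 5 new) → pick S1 (covers 1 new). Total picks: 2.

2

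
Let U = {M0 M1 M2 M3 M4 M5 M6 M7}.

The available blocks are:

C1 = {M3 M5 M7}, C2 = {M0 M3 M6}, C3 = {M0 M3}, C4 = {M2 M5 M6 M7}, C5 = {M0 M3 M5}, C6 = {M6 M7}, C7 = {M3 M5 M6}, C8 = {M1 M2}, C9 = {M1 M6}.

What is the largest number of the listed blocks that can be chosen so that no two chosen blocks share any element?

C5, C6, C8 are pairwise disjoint (C5={M0,M3,M5}; C6={M6,M7}; C8={M1,M2}).
Every remaining block overlaps one of these, and no 4 of the listed blocks are pairwise disjoint, so 3 is the maximum.

3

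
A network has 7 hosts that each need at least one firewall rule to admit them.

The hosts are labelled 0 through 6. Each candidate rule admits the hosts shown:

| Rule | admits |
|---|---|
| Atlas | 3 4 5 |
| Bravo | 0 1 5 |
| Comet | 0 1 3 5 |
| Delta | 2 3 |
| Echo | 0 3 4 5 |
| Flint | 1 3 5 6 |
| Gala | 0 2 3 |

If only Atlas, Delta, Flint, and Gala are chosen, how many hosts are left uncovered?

0

Union of Atlas, Delta, Flint, Gala = {0, 1, 2, 3, 4, 5, 6} — that's every host, so 0 are uncovered.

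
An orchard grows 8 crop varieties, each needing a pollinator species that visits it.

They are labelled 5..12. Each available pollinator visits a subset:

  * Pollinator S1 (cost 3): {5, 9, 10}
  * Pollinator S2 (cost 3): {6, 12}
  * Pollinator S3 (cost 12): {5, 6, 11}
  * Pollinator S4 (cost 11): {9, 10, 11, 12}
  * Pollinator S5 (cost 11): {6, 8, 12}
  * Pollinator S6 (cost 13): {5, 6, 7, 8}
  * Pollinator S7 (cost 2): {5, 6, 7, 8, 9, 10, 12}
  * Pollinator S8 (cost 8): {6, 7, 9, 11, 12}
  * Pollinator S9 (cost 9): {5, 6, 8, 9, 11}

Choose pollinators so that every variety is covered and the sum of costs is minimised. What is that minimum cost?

10

S7, S8 together cover every variety (S7 ∪ S8 = {5, 6, 7, 8, 9, 10, 11, 12}); total cost 2 + 8 = 10.
No covering selection has total cost below 10.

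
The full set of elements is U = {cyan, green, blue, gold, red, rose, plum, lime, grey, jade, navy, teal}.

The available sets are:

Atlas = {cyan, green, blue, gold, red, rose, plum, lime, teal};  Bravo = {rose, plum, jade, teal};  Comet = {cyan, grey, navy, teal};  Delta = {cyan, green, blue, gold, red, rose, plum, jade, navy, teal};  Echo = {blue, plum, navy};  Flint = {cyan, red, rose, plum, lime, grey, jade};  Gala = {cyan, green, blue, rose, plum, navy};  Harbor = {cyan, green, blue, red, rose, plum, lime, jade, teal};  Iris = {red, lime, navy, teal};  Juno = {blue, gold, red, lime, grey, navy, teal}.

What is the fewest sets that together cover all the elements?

2

Take {Harbor, Juno}. Their union is {cyan, green, blue, gold, red, rose, plum, lime, grey, jade, navy, teal}, which is all 12 elements.
No single set has all 12 elements (the largest, Delta, has 10), so 2 is optimal.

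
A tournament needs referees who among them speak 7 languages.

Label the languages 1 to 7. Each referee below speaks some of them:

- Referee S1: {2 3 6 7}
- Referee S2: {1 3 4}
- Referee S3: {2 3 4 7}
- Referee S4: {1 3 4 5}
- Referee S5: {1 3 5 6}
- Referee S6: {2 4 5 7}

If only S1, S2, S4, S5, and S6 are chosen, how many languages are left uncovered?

0

Union of S1, S2, S4, S5, S6 = {1, 2, 3, 4, 5, 6, 7} — that's every language, so 0 are uncovered.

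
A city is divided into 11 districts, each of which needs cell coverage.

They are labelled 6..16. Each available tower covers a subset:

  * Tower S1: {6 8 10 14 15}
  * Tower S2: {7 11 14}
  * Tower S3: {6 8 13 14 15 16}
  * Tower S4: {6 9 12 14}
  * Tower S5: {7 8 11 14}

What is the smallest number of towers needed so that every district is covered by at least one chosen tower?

4

S1 and S3 and S4 and S5 together: S1 ∪ S3 ∪ S4 ∪ S5 = {6, 7, 8, 9, 10, 11, 12, 13, 14, 15, 16} — every district is covered.
Only S1 contains 10, so S1 is forced; the remaining 6 districts need at least 3 more towers (each remaining tower adds at most 2) — so at least 4 towers are needed, and 4 is optimal.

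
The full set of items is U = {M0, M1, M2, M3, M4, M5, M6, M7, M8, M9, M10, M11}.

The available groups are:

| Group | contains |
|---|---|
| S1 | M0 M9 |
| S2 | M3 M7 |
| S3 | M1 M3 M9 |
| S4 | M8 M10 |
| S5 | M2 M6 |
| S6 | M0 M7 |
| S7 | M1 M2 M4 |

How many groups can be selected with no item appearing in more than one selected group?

S1, S2, S4, S7 are pairwise disjoint (S1={M0,M9}; S2={M3,M7}; S4={M8,M10}; S7={M1,M2,M4}).
Every remaining group overlaps one of these, and no 5 of the listed groups are pairwise disjoint, so 4 is the maximum.

4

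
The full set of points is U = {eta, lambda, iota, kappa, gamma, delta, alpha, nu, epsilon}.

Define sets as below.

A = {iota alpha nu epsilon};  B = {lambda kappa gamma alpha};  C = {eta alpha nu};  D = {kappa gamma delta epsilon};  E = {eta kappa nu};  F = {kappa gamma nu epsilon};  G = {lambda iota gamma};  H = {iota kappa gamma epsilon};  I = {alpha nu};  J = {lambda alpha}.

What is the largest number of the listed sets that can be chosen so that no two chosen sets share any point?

2

H, J are pairwise disjoint (H={iota,kappa,gamma,epsilon}; J={lambda,alpha}).
Every remaining set overlaps one of these, and no 3 of the listed sets are pairwise disjoint, so 2 is the maximum.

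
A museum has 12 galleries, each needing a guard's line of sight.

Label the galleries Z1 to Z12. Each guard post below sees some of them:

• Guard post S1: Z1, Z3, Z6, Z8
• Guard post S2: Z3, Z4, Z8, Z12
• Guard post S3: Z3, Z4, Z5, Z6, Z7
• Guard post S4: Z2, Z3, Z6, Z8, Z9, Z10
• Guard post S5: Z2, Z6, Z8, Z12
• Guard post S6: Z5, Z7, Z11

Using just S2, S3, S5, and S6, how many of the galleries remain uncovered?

Union of S2, S3, S5, S6 = {Z2, Z3, Z4, Z5, Z6, Z7, Z8, Z11, Z12}.
Not covered: Z1, Z9, Z10 — 3 galleries.

3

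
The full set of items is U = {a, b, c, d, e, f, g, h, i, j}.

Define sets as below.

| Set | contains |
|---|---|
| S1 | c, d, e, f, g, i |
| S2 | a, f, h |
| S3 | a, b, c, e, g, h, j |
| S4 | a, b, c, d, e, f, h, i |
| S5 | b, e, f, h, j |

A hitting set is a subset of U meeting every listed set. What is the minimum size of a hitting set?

Take T = {a, e}. Each listed set contains at least one of these, so T is a hitting set of size 2.
No single item lies in every set, so at least 2 are needed and 2 is optimal.

2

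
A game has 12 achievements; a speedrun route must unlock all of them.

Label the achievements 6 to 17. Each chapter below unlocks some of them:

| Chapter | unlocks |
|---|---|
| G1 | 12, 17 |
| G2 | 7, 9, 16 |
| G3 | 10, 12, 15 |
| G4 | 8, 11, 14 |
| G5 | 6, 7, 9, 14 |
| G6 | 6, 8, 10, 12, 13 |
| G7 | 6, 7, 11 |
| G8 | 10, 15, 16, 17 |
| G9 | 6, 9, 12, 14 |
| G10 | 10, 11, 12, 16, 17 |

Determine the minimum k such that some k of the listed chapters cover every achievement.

G3 and G5 and G6 and G10 together: G3 ∪ G5 ∪ G6 ∪ G10 = {6, 7, 8, 9, 10, 11, 12, 13, 14, 15, 16, 17} — every achievement is covered.
Only G6 contains 13, so G6 is forced; the remaining 7 achievements need at least 3 more chapters (each remaining chapter adds at most 3) — so at least 4 chapters are needed, and 4 is optimal.

4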